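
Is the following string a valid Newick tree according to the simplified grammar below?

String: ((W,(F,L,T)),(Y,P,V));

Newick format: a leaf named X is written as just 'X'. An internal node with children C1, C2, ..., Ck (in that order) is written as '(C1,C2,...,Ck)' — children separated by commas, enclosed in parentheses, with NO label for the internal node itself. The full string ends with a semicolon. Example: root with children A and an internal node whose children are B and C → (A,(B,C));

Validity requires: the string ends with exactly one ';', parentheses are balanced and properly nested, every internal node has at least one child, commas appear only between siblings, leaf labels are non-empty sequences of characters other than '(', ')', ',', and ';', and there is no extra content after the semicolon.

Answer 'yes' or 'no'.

Input: ((W,(F,L,T)),(Y,P,V));
Paren balance: 4 '(' vs 4 ')' OK
Ends with single ';': True
Full parse: OK
Valid: True

Answer: yes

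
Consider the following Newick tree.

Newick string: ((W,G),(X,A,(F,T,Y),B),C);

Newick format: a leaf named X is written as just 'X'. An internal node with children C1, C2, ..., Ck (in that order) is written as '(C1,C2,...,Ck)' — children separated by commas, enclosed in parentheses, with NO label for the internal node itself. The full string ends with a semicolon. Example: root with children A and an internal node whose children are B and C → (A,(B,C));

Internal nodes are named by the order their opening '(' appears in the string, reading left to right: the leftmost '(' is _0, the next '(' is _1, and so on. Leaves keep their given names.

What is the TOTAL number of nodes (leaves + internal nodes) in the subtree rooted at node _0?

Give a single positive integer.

Answer: 13

Derivation:
Newick: ((W,G),(X,A,(F,T,Y),B),C);
Locate _0: it is the '(' at position 0 (the 1st '(' reading left to right).
Query: subtree rooted at _0
_0: subtree_size = 1 + 12
  _1: subtree_size = 1 + 2
    W: subtree_size = 1 + 0
    G: subtree_size = 1 + 0
  _2: subtree_size = 1 + 7
    X: subtree_size = 1 + 0
    A: subtree_size = 1 + 0
    _3: subtree_size = 1 + 3
      F: subtree_size = 1 + 0
      T: subtree_size = 1 + 0
      Y: subtree_size = 1 + 0
    B: subtree_size = 1 + 0
  C: subtree_size = 1 + 0
Total subtree size of _0: 13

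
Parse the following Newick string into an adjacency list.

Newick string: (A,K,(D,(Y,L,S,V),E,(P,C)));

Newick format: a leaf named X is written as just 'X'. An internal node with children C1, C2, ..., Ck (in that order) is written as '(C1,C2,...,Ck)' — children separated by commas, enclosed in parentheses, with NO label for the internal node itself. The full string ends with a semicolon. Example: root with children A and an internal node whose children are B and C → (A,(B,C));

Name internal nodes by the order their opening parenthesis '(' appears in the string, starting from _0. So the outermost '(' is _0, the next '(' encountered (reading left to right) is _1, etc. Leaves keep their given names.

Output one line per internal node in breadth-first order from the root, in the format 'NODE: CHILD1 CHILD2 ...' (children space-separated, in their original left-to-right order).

Answer: _0: A K _1
_1: D _2 E _3
_2: Y L S V
_3: P C

Derivation:
Input: (A,K,(D,(Y,L,S,V),E,(P,C)));
Scanning left-to-right, naming '(' by encounter order:
  pos 0: '(' -> open internal node _0 (depth 1)
  pos 5: '(' -> open internal node _1 (depth 2)
  pos 8: '(' -> open internal node _2 (depth 3)
  pos 16: ')' -> close internal node _2 (now at depth 2)
  pos 20: '(' -> open internal node _3 (depth 3)
  pos 24: ')' -> close internal node _3 (now at depth 2)
  pos 25: ')' -> close internal node _1 (now at depth 1)
  pos 26: ')' -> close internal node _0 (now at depth 0)
Total internal nodes: 4
BFS adjacency from root:
  _0: A K _1
  _1: D _2 E _3
  _2: Y L S V
  _3: P C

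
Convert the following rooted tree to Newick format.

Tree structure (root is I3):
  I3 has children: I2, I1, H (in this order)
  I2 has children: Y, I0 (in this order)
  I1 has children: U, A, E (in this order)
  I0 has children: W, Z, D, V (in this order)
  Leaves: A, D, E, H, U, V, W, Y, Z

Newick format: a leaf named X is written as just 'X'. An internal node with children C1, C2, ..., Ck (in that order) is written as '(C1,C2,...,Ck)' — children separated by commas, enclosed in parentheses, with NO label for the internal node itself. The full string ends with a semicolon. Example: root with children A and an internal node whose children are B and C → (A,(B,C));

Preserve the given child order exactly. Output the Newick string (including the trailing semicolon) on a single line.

internal I3 with children ['I2', 'I1', 'H']
  internal I2 with children ['Y', 'I0']
    leaf 'Y' → 'Y'
    internal I0 with children ['W', 'Z', 'D', 'V']
      leaf 'W' → 'W'
      leaf 'Z' → 'Z'
      leaf 'D' → 'D'
      leaf 'V' → 'V'
    → '(W,Z,D,V)'
  → '(Y,(W,Z,D,V))'
  internal I1 with children ['U', 'A', 'E']
    leaf 'U' → 'U'
    leaf 'A' → 'A'
    leaf 'E' → 'E'
  → '(U,A,E)'
  leaf 'H' → 'H'
→ '((Y,(W,Z,D,V)),(U,A,E),H)'
Final: ((Y,(W,Z,D,V)),(U,A,E),H);

Answer: ((Y,(W,Z,D,V)),(U,A,E),H);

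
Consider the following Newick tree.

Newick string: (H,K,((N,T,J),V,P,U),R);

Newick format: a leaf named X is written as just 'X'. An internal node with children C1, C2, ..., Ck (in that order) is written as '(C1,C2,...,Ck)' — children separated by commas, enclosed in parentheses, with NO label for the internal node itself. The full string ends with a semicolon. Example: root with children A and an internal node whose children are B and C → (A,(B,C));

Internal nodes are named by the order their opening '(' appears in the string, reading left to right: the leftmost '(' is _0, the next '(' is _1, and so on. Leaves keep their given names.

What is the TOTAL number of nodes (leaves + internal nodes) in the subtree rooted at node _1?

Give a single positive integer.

Newick: (H,K,((N,T,J),V,P,U),R);
Locate _1: it is the '(' at position 5 (the 2nd '(' reading left to right).
Query: subtree rooted at _1
_1: subtree_size = 1 + 7
  _2: subtree_size = 1 + 3
    N: subtree_size = 1 + 0
    T: subtree_size = 1 + 0
    J: subtree_size = 1 + 0
  V: subtree_size = 1 + 0
  P: subtree_size = 1 + 0
  U: subtree_size = 1 + 0
Total subtree size of _1: 8

Answer: 8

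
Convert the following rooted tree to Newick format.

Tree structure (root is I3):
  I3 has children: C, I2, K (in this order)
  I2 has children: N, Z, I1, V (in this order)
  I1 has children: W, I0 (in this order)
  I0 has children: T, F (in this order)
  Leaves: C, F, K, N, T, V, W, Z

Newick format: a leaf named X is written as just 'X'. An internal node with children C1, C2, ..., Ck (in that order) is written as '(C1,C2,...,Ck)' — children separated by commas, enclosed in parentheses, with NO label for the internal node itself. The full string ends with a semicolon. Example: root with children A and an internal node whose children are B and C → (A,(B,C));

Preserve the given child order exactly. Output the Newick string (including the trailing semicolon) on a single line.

Answer: (C,(N,Z,(W,(T,F)),V),K);

Derivation:
internal I3 with children ['C', 'I2', 'K']
  leaf 'C' → 'C'
  internal I2 with children ['N', 'Z', 'I1', 'V']
    leaf 'N' → 'N'
    leaf 'Z' → 'Z'
    internal I1 with children ['W', 'I0']
      leaf 'W' → 'W'
      internal I0 with children ['T', 'F']
        leaf 'T' → 'T'
        leaf 'F' → 'F'
      → '(T,F)'
    → '(W,(T,F))'
    leaf 'V' → 'V'
  → '(N,Z,(W,(T,F)),V)'
  leaf 'K' → 'K'
→ '(C,(N,Z,(W,(T,F)),V),K)'
Final: (C,(N,Z,(W,(T,F)),V),K);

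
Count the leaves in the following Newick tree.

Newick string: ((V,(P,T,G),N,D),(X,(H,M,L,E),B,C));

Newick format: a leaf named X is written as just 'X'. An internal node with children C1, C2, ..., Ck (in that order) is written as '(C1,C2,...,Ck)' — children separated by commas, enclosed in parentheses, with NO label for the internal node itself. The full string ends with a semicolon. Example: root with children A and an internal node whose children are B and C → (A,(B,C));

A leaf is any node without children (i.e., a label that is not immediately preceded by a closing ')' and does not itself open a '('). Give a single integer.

Answer: 13

Derivation:
Newick: ((V,(P,T,G),N,D),(X,(H,M,L,E),B,C));
Scan left-to-right; a leaf is any maximal label run not followed by '(':
  pos 2: leaf 'V' → count = 1
  pos 5: leaf 'P' → count = 2
  pos 7: leaf 'T' → count = 3
  pos 9: leaf 'G' → count = 4
  pos 12: leaf 'N' → count = 5
  pos 14: leaf 'D' → count = 6
  pos 18: leaf 'X' → count = 7
  pos 21: leaf 'H' → count = 8
  pos 23: leaf 'M' → count = 9
  pos 25: leaf 'L' → count = 10
  pos 27: leaf 'E' → count = 11
  pos 30: leaf 'B' → count = 12
  pos 32: leaf 'C' → count = 13
Total leaves: 13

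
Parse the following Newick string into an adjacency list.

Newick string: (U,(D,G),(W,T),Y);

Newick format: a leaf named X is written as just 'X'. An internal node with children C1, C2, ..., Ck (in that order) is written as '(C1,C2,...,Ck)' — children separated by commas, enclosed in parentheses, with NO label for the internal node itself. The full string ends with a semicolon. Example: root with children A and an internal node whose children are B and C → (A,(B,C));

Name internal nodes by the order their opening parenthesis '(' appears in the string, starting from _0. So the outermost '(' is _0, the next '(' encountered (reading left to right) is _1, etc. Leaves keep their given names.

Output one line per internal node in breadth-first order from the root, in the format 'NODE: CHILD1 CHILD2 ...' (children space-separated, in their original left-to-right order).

Input: (U,(D,G),(W,T),Y);
Scanning left-to-right, naming '(' by encounter order:
  pos 0: '(' -> open internal node _0 (depth 1)
  pos 3: '(' -> open internal node _1 (depth 2)
  pos 7: ')' -> close internal node _1 (now at depth 1)
  pos 9: '(' -> open internal node _2 (depth 2)
  pos 13: ')' -> close internal node _2 (now at depth 1)
  pos 16: ')' -> close internal node _0 (now at depth 0)
Total internal nodes: 3
BFS adjacency from root:
  _0: U _1 _2 Y
  _1: D G
  _2: W T

Answer: _0: U _1 _2 Y
_1: D G
_2: W T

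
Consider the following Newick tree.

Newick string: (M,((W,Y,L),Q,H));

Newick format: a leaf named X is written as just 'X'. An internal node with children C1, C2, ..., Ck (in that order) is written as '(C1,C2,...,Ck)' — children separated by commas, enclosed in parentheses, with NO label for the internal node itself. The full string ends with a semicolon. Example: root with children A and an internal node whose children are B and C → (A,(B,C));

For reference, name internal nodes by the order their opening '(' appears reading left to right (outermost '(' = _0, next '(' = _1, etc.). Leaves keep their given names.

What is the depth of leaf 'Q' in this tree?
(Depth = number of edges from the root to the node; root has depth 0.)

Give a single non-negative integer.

Newick: (M,((W,Y,L),Q,H));
Naming internals by '(' encounter order: outermost '(' = _0, next = _1, ...
Query node: Q
Path from root: _0 -> _1 -> Q
Depth of Q: 2 (number of edges from root)

Answer: 2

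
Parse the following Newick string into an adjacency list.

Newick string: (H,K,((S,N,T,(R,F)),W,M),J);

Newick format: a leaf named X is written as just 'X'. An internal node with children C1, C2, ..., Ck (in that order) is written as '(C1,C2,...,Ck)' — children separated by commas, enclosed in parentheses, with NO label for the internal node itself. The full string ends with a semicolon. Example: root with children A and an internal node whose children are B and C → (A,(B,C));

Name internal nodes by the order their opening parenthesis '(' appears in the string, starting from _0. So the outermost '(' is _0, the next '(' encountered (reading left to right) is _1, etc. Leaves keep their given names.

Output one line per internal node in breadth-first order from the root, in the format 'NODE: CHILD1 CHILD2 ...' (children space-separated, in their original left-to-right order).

Input: (H,K,((S,N,T,(R,F)),W,M),J);
Scanning left-to-right, naming '(' by encounter order:
  pos 0: '(' -> open internal node _0 (depth 1)
  pos 5: '(' -> open internal node _1 (depth 2)
  pos 6: '(' -> open internal node _2 (depth 3)
  pos 13: '(' -> open internal node _3 (depth 4)
  pos 17: ')' -> close internal node _3 (now at depth 3)
  pos 18: ')' -> close internal node _2 (now at depth 2)
  pos 23: ')' -> close internal node _1 (now at depth 1)
  pos 26: ')' -> close internal node _0 (now at depth 0)
Total internal nodes: 4
BFS adjacency from root:
  _0: H K _1 J
  _1: _2 W M
  _2: S N T _3
  _3: R F

Answer: _0: H K _1 J
_1: _2 W M
_2: S N T _3
_3: R F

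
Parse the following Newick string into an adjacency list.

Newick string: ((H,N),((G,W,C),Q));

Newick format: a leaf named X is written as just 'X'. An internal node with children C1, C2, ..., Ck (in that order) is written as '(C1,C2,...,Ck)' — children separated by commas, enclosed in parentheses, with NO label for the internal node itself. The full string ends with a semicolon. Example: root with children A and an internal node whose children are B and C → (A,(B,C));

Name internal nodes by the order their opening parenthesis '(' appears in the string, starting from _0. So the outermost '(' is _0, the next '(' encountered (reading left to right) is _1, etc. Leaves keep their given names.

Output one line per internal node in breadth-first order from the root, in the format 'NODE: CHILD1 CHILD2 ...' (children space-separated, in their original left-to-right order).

Answer: _0: _1 _2
_1: H N
_2: _3 Q
_3: G W C

Derivation:
Input: ((H,N),((G,W,C),Q));
Scanning left-to-right, naming '(' by encounter order:
  pos 0: '(' -> open internal node _0 (depth 1)
  pos 1: '(' -> open internal node _1 (depth 2)
  pos 5: ')' -> close internal node _1 (now at depth 1)
  pos 7: '(' -> open internal node _2 (depth 2)
  pos 8: '(' -> open internal node _3 (depth 3)
  pos 14: ')' -> close internal node _3 (now at depth 2)
  pos 17: ')' -> close internal node _2 (now at depth 1)
  pos 18: ')' -> close internal node _0 (now at depth 0)
Total internal nodes: 4
BFS adjacency from root:
  _0: _1 _2
  _1: H N
  _2: _3 Q
  _3: G W C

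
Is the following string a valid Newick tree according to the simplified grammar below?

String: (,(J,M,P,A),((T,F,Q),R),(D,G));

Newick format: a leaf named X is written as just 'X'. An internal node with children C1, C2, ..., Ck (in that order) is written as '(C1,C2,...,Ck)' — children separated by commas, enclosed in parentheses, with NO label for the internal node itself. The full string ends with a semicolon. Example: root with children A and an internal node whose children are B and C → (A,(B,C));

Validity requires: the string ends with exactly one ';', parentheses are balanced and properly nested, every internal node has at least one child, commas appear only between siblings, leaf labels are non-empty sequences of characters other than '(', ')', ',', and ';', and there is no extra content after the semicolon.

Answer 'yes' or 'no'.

Answer: no

Derivation:
Input: (,(J,M,P,A),((T,F,Q),R),(D,G));
Paren balance: 5 '(' vs 5 ')' OK
Ends with single ';': True
Full parse: FAILS (empty leaf label at pos 1)
Valid: False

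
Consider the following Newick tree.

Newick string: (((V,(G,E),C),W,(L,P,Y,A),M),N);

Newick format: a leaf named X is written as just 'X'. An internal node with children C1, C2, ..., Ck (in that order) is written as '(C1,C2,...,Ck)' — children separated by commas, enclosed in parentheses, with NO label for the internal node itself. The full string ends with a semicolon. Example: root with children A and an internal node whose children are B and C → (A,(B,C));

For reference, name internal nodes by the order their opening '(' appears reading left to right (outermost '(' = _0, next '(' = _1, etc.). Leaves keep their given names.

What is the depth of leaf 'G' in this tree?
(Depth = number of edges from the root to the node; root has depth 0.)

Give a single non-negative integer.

Answer: 4

Derivation:
Newick: (((V,(G,E),C),W,(L,P,Y,A),M),N);
Naming internals by '(' encounter order: outermost '(' = _0, next = _1, ...
Query node: G
Path from root: _0 -> _1 -> _2 -> _3 -> G
Depth of G: 4 (number of edges from root)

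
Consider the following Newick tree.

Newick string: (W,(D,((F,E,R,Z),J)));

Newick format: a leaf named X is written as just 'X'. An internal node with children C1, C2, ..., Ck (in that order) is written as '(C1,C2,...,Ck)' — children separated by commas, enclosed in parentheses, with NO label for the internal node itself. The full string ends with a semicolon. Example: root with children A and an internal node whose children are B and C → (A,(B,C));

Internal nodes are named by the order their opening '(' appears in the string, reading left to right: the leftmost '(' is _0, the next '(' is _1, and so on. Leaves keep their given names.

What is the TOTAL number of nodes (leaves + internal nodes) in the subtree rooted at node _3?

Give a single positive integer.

Newick: (W,(D,((F,E,R,Z),J)));
Locate _3: it is the '(' at position 7 (the 4th '(' reading left to right).
Query: subtree rooted at _3
_3: subtree_size = 1 + 4
  F: subtree_size = 1 + 0
  E: subtree_size = 1 + 0
  R: subtree_size = 1 + 0
  Z: subtree_size = 1 + 0
Total subtree size of _3: 5

Answer: 5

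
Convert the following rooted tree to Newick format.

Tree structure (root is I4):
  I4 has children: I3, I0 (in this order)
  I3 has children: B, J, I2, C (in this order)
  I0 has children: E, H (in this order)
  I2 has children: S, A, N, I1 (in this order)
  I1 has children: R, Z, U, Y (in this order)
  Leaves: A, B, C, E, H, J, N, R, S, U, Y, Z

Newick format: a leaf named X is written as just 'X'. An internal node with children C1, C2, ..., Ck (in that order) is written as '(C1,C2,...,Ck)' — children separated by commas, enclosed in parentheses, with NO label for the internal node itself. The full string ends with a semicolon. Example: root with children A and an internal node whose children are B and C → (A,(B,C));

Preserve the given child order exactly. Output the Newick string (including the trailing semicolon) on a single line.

internal I4 with children ['I3', 'I0']
  internal I3 with children ['B', 'J', 'I2', 'C']
    leaf 'B' → 'B'
    leaf 'J' → 'J'
    internal I2 with children ['S', 'A', 'N', 'I1']
      leaf 'S' → 'S'
      leaf 'A' → 'A'
      leaf 'N' → 'N'
      internal I1 with children ['R', 'Z', 'U', 'Y']
        leaf 'R' → 'R'
        leaf 'Z' → 'Z'
        leaf 'U' → 'U'
        leaf 'Y' → 'Y'
      → '(R,Z,U,Y)'
    → '(S,A,N,(R,Z,U,Y))'
    leaf 'C' → 'C'
  → '(B,J,(S,A,N,(R,Z,U,Y)),C)'
  internal I0 with children ['E', 'H']
    leaf 'E' → 'E'
    leaf 'H' → 'H'
  → '(E,H)'
→ '((B,J,(S,A,N,(R,Z,U,Y)),C),(E,H))'
Final: ((B,J,(S,A,N,(R,Z,U,Y)),C),(E,H));

Answer: ((B,J,(S,A,N,(R,Z,U,Y)),C),(E,H));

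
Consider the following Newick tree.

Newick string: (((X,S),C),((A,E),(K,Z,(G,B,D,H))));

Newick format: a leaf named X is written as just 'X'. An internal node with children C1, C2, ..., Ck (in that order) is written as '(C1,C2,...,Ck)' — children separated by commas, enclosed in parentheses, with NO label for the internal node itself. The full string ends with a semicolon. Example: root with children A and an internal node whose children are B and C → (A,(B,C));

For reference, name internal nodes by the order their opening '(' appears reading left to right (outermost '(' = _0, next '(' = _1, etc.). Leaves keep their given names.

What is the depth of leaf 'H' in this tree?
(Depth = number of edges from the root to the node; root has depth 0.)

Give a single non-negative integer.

Newick: (((X,S),C),((A,E),(K,Z,(G,B,D,H))));
Naming internals by '(' encounter order: outermost '(' = _0, next = _1, ...
Query node: H
Path from root: _0 -> _3 -> _5 -> _6 -> H
Depth of H: 4 (number of edges from root)

Answer: 4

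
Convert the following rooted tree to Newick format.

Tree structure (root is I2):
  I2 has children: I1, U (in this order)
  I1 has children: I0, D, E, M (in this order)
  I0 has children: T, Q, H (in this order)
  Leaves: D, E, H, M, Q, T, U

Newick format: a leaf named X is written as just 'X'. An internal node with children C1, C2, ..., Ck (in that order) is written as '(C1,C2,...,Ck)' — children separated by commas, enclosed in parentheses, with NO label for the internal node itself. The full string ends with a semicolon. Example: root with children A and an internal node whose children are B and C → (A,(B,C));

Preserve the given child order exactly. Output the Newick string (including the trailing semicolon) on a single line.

internal I2 with children ['I1', 'U']
  internal I1 with children ['I0', 'D', 'E', 'M']
    internal I0 with children ['T', 'Q', 'H']
      leaf 'T' → 'T'
      leaf 'Q' → 'Q'
      leaf 'H' → 'H'
    → '(T,Q,H)'
    leaf 'D' → 'D'
    leaf 'E' → 'E'
    leaf 'M' → 'M'
  → '((T,Q,H),D,E,M)'
  leaf 'U' → 'U'
→ '(((T,Q,H),D,E,M),U)'
Final: (((T,Q,H),D,E,M),U);

Answer: (((T,Q,H),D,E,M),U);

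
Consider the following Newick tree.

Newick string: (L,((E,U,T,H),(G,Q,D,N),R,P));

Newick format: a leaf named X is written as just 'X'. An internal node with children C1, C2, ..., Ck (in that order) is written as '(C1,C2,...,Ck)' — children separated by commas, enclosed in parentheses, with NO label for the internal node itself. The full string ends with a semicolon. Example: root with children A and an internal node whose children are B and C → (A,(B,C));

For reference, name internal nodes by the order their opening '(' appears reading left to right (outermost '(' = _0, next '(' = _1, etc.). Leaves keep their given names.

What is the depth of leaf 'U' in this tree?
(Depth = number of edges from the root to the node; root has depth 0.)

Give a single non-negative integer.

Answer: 3

Derivation:
Newick: (L,((E,U,T,H),(G,Q,D,N),R,P));
Naming internals by '(' encounter order: outermost '(' = _0, next = _1, ...
Query node: U
Path from root: _0 -> _1 -> _2 -> U
Depth of U: 3 (number of edges from root)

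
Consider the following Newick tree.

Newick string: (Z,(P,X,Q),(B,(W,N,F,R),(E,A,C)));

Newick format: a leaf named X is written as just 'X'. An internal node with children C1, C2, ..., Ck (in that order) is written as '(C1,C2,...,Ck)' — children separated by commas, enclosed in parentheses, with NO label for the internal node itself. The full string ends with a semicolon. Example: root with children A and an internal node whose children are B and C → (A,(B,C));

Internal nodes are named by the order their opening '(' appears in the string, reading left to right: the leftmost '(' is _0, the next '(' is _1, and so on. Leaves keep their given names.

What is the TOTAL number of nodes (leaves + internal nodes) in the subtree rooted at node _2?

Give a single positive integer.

Answer: 11

Derivation:
Newick: (Z,(P,X,Q),(B,(W,N,F,R),(E,A,C)));
Locate _2: it is the '(' at position 11 (the 3rd '(' reading left to right).
Query: subtree rooted at _2
_2: subtree_size = 1 + 10
  B: subtree_size = 1 + 0
  _3: subtree_size = 1 + 4
    W: subtree_size = 1 + 0
    N: subtree_size = 1 + 0
    F: subtree_size = 1 + 0
    R: subtree_size = 1 + 0
  _4: subtree_size = 1 + 3
    E: subtree_size = 1 + 0
    A: subtree_size = 1 + 0
    C: subtree_size = 1 + 0
Total subtree size of _2: 11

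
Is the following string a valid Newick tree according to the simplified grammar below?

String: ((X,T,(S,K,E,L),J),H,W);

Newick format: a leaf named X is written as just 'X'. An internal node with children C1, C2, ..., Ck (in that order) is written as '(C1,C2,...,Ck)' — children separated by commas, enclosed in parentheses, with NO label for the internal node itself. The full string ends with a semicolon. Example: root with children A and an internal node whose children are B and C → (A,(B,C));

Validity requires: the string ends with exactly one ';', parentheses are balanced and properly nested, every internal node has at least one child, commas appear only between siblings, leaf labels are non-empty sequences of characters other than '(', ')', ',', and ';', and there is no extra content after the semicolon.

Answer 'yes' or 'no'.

Answer: yes

Derivation:
Input: ((X,T,(S,K,E,L),J),H,W);
Paren balance: 3 '(' vs 3 ')' OK
Ends with single ';': True
Full parse: OK
Valid: True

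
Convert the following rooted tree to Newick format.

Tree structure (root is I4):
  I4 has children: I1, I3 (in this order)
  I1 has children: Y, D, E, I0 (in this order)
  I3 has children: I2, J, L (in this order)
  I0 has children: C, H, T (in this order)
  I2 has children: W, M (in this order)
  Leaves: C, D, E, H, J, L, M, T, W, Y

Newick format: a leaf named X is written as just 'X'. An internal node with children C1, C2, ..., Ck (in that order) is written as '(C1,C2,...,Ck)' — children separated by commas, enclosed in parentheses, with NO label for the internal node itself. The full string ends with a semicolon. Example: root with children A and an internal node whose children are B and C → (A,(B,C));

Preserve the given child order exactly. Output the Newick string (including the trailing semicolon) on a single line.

Answer: ((Y,D,E,(C,H,T)),((W,M),J,L));

Derivation:
internal I4 with children ['I1', 'I3']
  internal I1 with children ['Y', 'D', 'E', 'I0']
    leaf 'Y' → 'Y'
    leaf 'D' → 'D'
    leaf 'E' → 'E'
    internal I0 with children ['C', 'H', 'T']
      leaf 'C' → 'C'
      leaf 'H' → 'H'
      leaf 'T' → 'T'
    → '(C,H,T)'
  → '(Y,D,E,(C,H,T))'
  internal I3 with children ['I2', 'J', 'L']
    internal I2 with children ['W', 'M']
      leaf 'W' → 'W'
      leaf 'M' → 'M'
    → '(W,M)'
    leaf 'J' → 'J'
    leaf 'L' → 'L'
  → '((W,M),J,L)'
→ '((Y,D,E,(C,H,T)),((W,M),J,L))'
Final: ((Y,D,E,(C,H,T)),((W,M),J,L));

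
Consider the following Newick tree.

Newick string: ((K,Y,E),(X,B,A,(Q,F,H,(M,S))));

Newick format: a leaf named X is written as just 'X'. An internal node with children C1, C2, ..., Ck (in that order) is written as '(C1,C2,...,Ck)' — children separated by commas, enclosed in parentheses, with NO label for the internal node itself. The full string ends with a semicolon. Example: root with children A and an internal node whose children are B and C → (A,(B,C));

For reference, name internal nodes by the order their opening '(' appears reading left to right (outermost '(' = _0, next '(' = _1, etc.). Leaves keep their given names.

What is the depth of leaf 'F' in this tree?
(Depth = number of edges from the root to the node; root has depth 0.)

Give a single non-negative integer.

Newick: ((K,Y,E),(X,B,A,(Q,F,H,(M,S))));
Naming internals by '(' encounter order: outermost '(' = _0, next = _1, ...
Query node: F
Path from root: _0 -> _2 -> _3 -> F
Depth of F: 3 (number of edges from root)

Answer: 3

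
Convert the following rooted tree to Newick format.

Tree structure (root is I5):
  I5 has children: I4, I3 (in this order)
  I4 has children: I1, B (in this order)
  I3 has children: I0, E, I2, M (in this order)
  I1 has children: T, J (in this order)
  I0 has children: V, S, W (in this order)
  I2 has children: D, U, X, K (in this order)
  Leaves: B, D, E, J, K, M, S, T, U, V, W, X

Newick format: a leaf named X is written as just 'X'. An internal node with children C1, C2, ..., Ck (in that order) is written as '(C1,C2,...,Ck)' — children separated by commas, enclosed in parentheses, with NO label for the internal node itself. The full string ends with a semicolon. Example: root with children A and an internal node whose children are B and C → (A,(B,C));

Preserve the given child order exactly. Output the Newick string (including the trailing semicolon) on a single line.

internal I5 with children ['I4', 'I3']
  internal I4 with children ['I1', 'B']
    internal I1 with children ['T', 'J']
      leaf 'T' → 'T'
      leaf 'J' → 'J'
    → '(T,J)'
    leaf 'B' → 'B'
  → '((T,J),B)'
  internal I3 with children ['I0', 'E', 'I2', 'M']
    internal I0 with children ['V', 'S', 'W']
      leaf 'V' → 'V'
      leaf 'S' → 'S'
      leaf 'W' → 'W'
    → '(V,S,W)'
    leaf 'E' → 'E'
    internal I2 with children ['D', 'U', 'X', 'K']
      leaf 'D' → 'D'
      leaf 'U' → 'U'
      leaf 'X' → 'X'
      leaf 'K' → 'K'
    → '(D,U,X,K)'
    leaf 'M' → 'M'
  → '((V,S,W),E,(D,U,X,K),M)'
→ '(((T,J),B),((V,S,W),E,(D,U,X,K),M))'
Final: (((T,J),B),((V,S,W),E,(D,U,X,K),M));

Answer: (((T,J),B),((V,S,W),E,(D,U,X,K),M));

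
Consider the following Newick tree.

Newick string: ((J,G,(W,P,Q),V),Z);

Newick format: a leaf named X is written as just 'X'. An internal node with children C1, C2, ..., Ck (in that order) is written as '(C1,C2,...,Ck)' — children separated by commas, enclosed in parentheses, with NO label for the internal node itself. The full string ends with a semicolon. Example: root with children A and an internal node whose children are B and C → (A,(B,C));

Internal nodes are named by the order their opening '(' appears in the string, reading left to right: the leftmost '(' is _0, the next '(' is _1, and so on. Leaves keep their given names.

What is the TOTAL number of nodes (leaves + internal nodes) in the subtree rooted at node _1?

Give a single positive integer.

Answer: 8

Derivation:
Newick: ((J,G,(W,P,Q),V),Z);
Locate _1: it is the '(' at position 1 (the 2nd '(' reading left to right).
Query: subtree rooted at _1
_1: subtree_size = 1 + 7
  J: subtree_size = 1 + 0
  G: subtree_size = 1 + 0
  _2: subtree_size = 1 + 3
    W: subtree_size = 1 + 0
    P: subtree_size = 1 + 0
    Q: subtree_size = 1 + 0
  V: subtree_size = 1 + 0
Total subtree size of _1: 8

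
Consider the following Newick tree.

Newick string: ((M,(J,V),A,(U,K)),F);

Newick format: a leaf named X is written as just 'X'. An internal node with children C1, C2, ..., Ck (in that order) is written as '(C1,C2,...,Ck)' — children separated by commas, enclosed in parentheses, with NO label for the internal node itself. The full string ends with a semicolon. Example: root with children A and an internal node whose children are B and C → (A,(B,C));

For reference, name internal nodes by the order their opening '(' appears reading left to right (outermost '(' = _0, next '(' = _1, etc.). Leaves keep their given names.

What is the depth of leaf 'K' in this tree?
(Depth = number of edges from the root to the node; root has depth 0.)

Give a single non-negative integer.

Answer: 3

Derivation:
Newick: ((M,(J,V),A,(U,K)),F);
Naming internals by '(' encounter order: outermost '(' = _0, next = _1, ...
Query node: K
Path from root: _0 -> _1 -> _3 -> K
Depth of K: 3 (number of edges from root)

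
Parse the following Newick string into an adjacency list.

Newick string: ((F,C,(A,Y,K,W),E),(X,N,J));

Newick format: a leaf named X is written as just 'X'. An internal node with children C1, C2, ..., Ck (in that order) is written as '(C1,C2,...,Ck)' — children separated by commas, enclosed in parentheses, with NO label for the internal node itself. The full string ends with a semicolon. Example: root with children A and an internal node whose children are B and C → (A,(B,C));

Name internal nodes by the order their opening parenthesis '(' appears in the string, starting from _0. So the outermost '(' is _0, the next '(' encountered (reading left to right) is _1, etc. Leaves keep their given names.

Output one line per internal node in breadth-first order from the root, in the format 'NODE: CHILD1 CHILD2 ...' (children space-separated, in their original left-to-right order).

Answer: _0: _1 _3
_1: F C _2 E
_3: X N J
_2: A Y K W

Derivation:
Input: ((F,C,(A,Y,K,W),E),(X,N,J));
Scanning left-to-right, naming '(' by encounter order:
  pos 0: '(' -> open internal node _0 (depth 1)
  pos 1: '(' -> open internal node _1 (depth 2)
  pos 6: '(' -> open internal node _2 (depth 3)
  pos 14: ')' -> close internal node _2 (now at depth 2)
  pos 17: ')' -> close internal node _1 (now at depth 1)
  pos 19: '(' -> open internal node _3 (depth 2)
  pos 25: ')' -> close internal node _3 (now at depth 1)
  pos 26: ')' -> close internal node _0 (now at depth 0)
Total internal nodes: 4
BFS adjacency from root:
  _0: _1 _3
  _1: F C _2 E
  _3: X N J
  _2: A Y K W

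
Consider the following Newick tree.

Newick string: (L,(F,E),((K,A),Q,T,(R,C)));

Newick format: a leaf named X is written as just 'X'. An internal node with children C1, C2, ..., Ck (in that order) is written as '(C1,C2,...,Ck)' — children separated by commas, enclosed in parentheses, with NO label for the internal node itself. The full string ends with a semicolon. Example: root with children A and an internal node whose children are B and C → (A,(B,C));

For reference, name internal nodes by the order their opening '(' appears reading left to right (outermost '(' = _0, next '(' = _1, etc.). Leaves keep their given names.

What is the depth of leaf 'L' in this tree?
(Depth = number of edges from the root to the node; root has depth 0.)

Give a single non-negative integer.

Answer: 1

Derivation:
Newick: (L,(F,E),((K,A),Q,T,(R,C)));
Naming internals by '(' encounter order: outermost '(' = _0, next = _1, ...
Query node: L
Path from root: _0 -> L
Depth of L: 1 (number of edges from root)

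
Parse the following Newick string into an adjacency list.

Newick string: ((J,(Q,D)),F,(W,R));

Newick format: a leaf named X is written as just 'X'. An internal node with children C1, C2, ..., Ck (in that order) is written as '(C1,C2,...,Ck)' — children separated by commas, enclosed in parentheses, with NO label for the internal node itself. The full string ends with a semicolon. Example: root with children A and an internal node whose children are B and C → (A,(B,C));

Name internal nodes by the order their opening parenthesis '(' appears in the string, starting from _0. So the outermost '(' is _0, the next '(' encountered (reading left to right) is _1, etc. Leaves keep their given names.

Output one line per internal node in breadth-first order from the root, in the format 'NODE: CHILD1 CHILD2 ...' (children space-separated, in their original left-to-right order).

Answer: _0: _1 F _3
_1: J _2
_3: W R
_2: Q D

Derivation:
Input: ((J,(Q,D)),F,(W,R));
Scanning left-to-right, naming '(' by encounter order:
  pos 0: '(' -> open internal node _0 (depth 1)
  pos 1: '(' -> open internal node _1 (depth 2)
  pos 4: '(' -> open internal node _2 (depth 3)
  pos 8: ')' -> close internal node _2 (now at depth 2)
  pos 9: ')' -> close internal node _1 (now at depth 1)
  pos 13: '(' -> open internal node _3 (depth 2)
  pos 17: ')' -> close internal node _3 (now at depth 1)
  pos 18: ')' -> close internal node _0 (now at depth 0)
Total internal nodes: 4
BFS adjacency from root:
  _0: _1 F _3
  _1: J _2
  _3: W R
  _2: Q D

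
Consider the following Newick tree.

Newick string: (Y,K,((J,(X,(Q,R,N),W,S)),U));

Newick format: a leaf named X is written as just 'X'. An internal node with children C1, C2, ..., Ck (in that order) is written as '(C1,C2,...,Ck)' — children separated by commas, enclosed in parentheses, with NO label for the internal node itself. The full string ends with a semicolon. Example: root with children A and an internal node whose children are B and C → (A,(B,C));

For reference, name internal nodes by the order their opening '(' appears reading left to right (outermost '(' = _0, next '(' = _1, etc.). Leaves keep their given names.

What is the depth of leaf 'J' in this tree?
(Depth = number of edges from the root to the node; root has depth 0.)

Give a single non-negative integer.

Answer: 3

Derivation:
Newick: (Y,K,((J,(X,(Q,R,N),W,S)),U));
Naming internals by '(' encounter order: outermost '(' = _0, next = _1, ...
Query node: J
Path from root: _0 -> _1 -> _2 -> J
Depth of J: 3 (number of edges from root)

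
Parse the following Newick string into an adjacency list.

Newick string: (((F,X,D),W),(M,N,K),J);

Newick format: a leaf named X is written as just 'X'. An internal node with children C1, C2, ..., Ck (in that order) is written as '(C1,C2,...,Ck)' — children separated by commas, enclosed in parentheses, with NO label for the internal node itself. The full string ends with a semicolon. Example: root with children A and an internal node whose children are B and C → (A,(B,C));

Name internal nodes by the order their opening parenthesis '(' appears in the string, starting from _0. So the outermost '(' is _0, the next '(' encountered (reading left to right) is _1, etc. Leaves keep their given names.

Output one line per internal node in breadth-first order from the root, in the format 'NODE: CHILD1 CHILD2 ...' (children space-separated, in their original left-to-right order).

Answer: _0: _1 _3 J
_1: _2 W
_3: M N K
_2: F X D

Derivation:
Input: (((F,X,D),W),(M,N,K),J);
Scanning left-to-right, naming '(' by encounter order:
  pos 0: '(' -> open internal node _0 (depth 1)
  pos 1: '(' -> open internal node _1 (depth 2)
  pos 2: '(' -> open internal node _2 (depth 3)
  pos 8: ')' -> close internal node _2 (now at depth 2)
  pos 11: ')' -> close internal node _1 (now at depth 1)
  pos 13: '(' -> open internal node _3 (depth 2)
  pos 19: ')' -> close internal node _3 (now at depth 1)
  pos 22: ')' -> close internal node _0 (now at depth 0)
Total internal nodes: 4
BFS adjacency from root:
  _0: _1 _3 J
  _1: _2 W
  _3: M N K
  _2: F X D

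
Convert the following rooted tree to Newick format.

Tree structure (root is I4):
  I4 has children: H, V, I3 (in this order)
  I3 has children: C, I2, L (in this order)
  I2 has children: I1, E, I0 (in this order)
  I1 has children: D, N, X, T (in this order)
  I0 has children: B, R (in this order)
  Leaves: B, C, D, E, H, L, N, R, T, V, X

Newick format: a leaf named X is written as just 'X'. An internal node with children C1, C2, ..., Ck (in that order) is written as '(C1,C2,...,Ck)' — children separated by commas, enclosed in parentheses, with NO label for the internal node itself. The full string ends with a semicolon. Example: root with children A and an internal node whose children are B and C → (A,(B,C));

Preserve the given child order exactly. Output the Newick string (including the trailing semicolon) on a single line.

Answer: (H,V,(C,((D,N,X,T),E,(B,R)),L));

Derivation:
internal I4 with children ['H', 'V', 'I3']
  leaf 'H' → 'H'
  leaf 'V' → 'V'
  internal I3 with children ['C', 'I2', 'L']
    leaf 'C' → 'C'
    internal I2 with children ['I1', 'E', 'I0']
      internal I1 with children ['D', 'N', 'X', 'T']
        leaf 'D' → 'D'
        leaf 'N' → 'N'
        leaf 'X' → 'X'
        leaf 'T' → 'T'
      → '(D,N,X,T)'
      leaf 'E' → 'E'
      internal I0 with children ['B', 'R']
        leaf 'B' → 'B'
        leaf 'R' → 'R'
      → '(B,R)'
    → '((D,N,X,T),E,(B,R))'
    leaf 'L' → 'L'
  → '(C,((D,N,X,T),E,(B,R)),L)'
→ '(H,V,(C,((D,N,X,T),E,(B,R)),L))'
Final: (H,V,(C,((D,N,X,T),E,(B,R)),L));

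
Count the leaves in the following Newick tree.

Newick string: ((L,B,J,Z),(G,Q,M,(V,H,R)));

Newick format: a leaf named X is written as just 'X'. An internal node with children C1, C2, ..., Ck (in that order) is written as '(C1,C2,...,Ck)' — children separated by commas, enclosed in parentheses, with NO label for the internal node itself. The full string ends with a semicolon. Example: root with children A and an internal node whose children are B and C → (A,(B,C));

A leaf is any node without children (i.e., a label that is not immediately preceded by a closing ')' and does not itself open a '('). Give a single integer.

Newick: ((L,B,J,Z),(G,Q,M,(V,H,R)));
Scan left-to-right; a leaf is any maximal label run not followed by '(':
  pos 2: leaf 'L' → count = 1
  pos 4: leaf 'B' → count = 2
  pos 6: leaf 'J' → count = 3
  pos 8: leaf 'Z' → count = 4
  pos 12: leaf 'G' → count = 5
  pos 14: leaf 'Q' → count = 6
  pos 16: leaf 'M' → count = 7
  pos 19: leaf 'V' → count = 8
  pos 21: leaf 'H' → count = 9
  pos 23: leaf 'R' → count = 10
Total leaves: 10

Answer: 10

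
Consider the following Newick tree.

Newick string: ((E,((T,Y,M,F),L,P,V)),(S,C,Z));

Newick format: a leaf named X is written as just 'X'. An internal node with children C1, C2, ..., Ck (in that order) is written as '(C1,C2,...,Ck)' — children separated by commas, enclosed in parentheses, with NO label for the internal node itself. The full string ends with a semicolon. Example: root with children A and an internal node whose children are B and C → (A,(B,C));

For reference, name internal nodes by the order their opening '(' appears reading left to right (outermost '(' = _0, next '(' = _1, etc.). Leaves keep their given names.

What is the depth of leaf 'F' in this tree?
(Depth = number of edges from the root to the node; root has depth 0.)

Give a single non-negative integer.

Answer: 4

Derivation:
Newick: ((E,((T,Y,M,F),L,P,V)),(S,C,Z));
Naming internals by '(' encounter order: outermost '(' = _0, next = _1, ...
Query node: F
Path from root: _0 -> _1 -> _2 -> _3 -> F
Depth of F: 4 (number of edges from root)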